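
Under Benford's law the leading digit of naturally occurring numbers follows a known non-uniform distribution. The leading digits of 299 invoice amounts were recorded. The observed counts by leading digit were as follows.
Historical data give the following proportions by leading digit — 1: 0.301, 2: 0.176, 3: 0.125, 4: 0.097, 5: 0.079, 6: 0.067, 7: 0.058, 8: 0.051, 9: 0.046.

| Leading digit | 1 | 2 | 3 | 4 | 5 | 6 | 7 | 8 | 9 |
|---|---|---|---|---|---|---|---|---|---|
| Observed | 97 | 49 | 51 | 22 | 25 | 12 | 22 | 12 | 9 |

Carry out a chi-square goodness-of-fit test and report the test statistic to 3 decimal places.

14.340

Expected counts E_i = n·p_i: 299×0.301 = 89.999, 299×0.176 = 52.624, 299×0.125 = 37.375, 299×0.097 = 29.003, 299×0.079 = 23.621, 299×0.067 = 20.033, 299×0.058 = 17.342, 299×0.051 = 15.249, 299×0.046 = 13.754.
cat         O        E   (O−E)²/E
1          97   89.999     0.5446
2          49   52.624     0.2496
3          51   37.375     4.9670
4          22   29.003     1.6909
5          25   23.621     0.0805
6          12   20.033     3.2211
7          22   17.342     1.2511
8          12   15.249     0.6922
9           9   13.754     1.6432
Sum = 14.340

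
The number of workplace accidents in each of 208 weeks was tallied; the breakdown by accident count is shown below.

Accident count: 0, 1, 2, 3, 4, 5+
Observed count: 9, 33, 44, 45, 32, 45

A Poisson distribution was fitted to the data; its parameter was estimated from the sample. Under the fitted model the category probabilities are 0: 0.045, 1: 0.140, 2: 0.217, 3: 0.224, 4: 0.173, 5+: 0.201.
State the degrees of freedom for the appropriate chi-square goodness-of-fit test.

There are k = 6 categories and 1 parameter estimated from the data, so df = 6 − 1 − 1 = 4.

4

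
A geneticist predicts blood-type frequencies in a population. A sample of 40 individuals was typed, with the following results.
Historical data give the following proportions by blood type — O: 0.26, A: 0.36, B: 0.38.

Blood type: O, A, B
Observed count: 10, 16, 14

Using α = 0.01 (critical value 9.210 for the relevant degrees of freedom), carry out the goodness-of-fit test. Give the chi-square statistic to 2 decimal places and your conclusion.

0.29; do not reject

Expected counts E_i = n·p_i: 40×0.26 = 10.4, 40×0.36 = 14.4, 40×0.38 = 15.2.
O: (10 − 10.4)²/10.4 = 0.16/10.4 = 0.015
A: (16 − 14.4)²/14.4 = 2.56/14.4 = 0.178
B: (14 − 15.2)²/15.2 = 1.44/15.2 = 0.095
Sum = 0.29
df = 2. Since 0.29 < 9.210, we do not reject H₀.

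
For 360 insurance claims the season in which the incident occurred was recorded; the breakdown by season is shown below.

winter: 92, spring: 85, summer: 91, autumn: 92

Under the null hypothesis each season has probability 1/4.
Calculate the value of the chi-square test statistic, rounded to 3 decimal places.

0.378

Expected count for each of the 4 categories: 360/4 = 90.
winter: (92 − 90)²/90 = 4/90 = 0.0444
spring: (85 − 90)²/90 = 25/90 = 0.2778
summer: (91 − 90)²/90 = 1/90 = 0.0111
autumn: (92 − 90)²/90 = 4/90 = 0.0444
Sum = 0.378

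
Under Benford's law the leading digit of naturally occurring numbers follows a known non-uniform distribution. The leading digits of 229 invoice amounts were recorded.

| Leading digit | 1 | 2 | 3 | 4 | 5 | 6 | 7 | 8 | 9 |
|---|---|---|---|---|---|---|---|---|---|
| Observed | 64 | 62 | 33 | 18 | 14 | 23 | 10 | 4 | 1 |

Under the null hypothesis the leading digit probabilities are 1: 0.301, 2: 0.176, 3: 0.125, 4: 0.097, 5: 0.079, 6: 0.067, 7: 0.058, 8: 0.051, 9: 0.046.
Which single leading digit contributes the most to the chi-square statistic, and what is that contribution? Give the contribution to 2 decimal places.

2, 11.68

Expected counts E_i = n·p_i: 229×0.301 = 68.929, 229×0.176 = 40.304, 229×0.125 = 28.625, 229×0.097 = 22.213, 229×0.079 = 18.091, 229×0.067 = 15.343, 229×0.058 = 13.282, 229×0.051 = 11.679, 229×0.046 = 10.534.
1: (64 − 68.929)²/68.929 = 24.295041/68.929 = 0.352
2: (62 − 40.304)²/40.304 = 470.716416/40.304 = 11.679
3: (33 − 28.625)²/28.625 = 19.140625/28.625 = 0.669
4: (18 − 22.213)²/22.213 = 17.749369/22.213 = 0.799
5: (14 − 18.091)²/18.091 = 16.736281/18.091 = 0.925
6: (23 − 15.343)²/15.343 = 58.629649/15.343 = 3.821
7: (10 − 13.282)²/13.282 = 10.771524/13.282 = 0.811
8: (4 − 11.679)²/11.679 = 58.967041/11.679 = 5.049
9: (1 − 10.534)²/10.534 = 90.897156/10.534 = 8.629
The largest term is for 2: 11.68.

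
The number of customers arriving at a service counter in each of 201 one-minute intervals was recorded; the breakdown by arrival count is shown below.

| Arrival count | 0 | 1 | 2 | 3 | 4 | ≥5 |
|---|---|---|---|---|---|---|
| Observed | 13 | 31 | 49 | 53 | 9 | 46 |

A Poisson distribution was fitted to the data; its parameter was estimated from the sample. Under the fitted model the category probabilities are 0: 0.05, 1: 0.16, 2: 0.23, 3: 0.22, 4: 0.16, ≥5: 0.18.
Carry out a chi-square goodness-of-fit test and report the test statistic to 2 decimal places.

22.16

Expected counts E_i = n·p_i: 201×0.05 = 10.05, 201×0.16 = 32.16, 201×0.23 = 46.23, 201×0.22 = 44.22, 201×0.16 = 32.16, 201×0.18 = 36.18.
χ² = (13−10.05)²/10.05 + (31−32.16)²/32.16 + (49−46.23)²/46.23 + (53−44.22)²/44.22 + (9−32.16)²/32.16 + (46−36.18)²/36.18
   = 0.866 + 0.042 + 0.166 + 1.743 + 16.679 + 2.665
Sum = 22.16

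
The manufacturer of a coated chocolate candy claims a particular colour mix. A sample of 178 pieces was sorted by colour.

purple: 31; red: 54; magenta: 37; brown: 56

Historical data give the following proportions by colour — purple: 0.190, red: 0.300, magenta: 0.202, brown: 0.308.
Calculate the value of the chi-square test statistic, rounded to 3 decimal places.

Expected counts E_i = n·p_i: 178×0.190 = 33.82, 178×0.300 = 53.4, 178×0.202 = 35.956, 178×0.308 = 54.824.
cat          O        E   (O−E)²/E
purple      31    33.82     0.2351
red         54     53.4     0.0067
magenta     37   35.956     0.0303
brown       56   54.824     0.0252
Sum = 0.297

0.297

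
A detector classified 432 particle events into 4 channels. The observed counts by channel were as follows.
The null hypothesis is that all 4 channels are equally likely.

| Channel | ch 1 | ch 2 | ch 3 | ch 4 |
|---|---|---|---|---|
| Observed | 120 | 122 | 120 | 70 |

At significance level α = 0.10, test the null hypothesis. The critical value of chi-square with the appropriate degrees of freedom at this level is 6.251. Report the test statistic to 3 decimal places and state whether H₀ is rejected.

Expected count for each of the 4 categories: 432/4 = 108.
cat         O        E   (O−E)²/E
ch 1      120      108     1.3333
ch 2      122      108     1.8148
ch 3      120      108     1.3333
ch 4       70      108    13.3704
Sum = 17.852
df = 3. Since 17.852 > 6.251, we reject H₀.

17.852; reject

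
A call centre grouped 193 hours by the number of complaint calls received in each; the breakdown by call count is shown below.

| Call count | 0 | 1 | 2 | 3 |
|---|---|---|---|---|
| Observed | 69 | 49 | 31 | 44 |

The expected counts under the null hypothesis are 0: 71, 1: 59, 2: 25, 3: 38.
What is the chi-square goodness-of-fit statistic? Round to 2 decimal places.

cat         O        E   (O−E)²/E
0          69       71      0.056
1          49       59      1.695
2          31       25      1.440
3          44       38      0.947
Sum = 4.14

4.14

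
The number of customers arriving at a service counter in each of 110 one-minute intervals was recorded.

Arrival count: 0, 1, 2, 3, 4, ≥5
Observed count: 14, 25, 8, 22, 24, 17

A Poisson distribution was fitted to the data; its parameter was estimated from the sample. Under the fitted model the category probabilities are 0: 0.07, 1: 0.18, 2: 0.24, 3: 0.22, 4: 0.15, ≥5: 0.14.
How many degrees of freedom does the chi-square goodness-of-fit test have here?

There are k = 6 categories and 1 parameter estimated from the data, so df = 6 − 1 − 1 = 4.

4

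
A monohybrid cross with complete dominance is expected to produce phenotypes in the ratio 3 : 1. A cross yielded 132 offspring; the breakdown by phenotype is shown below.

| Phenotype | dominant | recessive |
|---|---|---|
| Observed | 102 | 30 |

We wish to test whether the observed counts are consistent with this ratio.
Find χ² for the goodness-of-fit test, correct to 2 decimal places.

0.36

Ratio total = 4. Expected counts: 132×3/4 = 99, 132×1/4 = 33.
cat            O        E   (O−E)²/E
dominant     102       99      0.091
recessive     30       33      0.273
Sum = 0.36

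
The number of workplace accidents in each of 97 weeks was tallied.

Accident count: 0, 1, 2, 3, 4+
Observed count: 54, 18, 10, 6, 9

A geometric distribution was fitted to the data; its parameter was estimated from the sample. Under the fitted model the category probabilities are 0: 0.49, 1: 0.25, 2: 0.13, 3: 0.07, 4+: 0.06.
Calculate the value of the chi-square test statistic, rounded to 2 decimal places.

4.86

Expected counts E_i = n·p_i: 97×0.49 = 47.53, 97×0.25 = 24.25, 97×0.13 = 12.61, 97×0.07 = 6.79, 97×0.06 = 5.82.
cat         O        E   (O−E)²/E
0          54    47.53      0.881
1          18    24.25      1.611
2          10    12.61      0.540
3           6     6.79      0.092
4+          9     5.82      1.738
Sum = 4.86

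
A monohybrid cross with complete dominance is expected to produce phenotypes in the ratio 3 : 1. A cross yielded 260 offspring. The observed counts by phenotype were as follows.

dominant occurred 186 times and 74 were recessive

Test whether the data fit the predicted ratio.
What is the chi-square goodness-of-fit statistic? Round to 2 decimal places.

1.66

Ratio total = 4. Expected counts: 260×3/4 = 195, 260×1/4 = 65.
dominant: (186 − 195)²/195 = 81/195 = 0.415
recessive: (74 − 65)²/65 = 81/65 = 1.246
Sum = 1.66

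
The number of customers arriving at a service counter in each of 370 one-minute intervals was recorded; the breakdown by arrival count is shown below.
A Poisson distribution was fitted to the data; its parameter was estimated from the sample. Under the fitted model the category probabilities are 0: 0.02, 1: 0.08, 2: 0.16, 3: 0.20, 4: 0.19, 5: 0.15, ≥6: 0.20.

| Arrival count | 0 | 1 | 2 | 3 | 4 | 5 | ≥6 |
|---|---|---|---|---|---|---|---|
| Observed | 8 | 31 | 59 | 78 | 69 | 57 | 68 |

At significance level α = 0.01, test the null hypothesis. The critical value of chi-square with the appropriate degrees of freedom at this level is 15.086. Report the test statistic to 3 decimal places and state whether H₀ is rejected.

0.883; do not reject

Expected counts E_i = n·p_i: 370×0.02 = 7.4, 370×0.08 = 29.6, 370×0.16 = 59.2, 370×0.20 = 74, 370×0.19 = 70.3, 370×0.15 = 55.5, 370×0.20 = 74.
χ² = (8−7.4)²/7.4 + (31−29.6)²/29.6 + (59−59.2)²/59.2 + (78−74)²/74 + (69−70.3)²/70.3 + (57−55.5)²/55.5 + (68−74)²/74
   = 0.0486 + 0.0662 + 0.0007 + 0.2162 + 0.0240 + 0.0405 + 0.4865
Sum = 0.883
df = 5. Since 0.883 < 15.086, we do not reject H₀.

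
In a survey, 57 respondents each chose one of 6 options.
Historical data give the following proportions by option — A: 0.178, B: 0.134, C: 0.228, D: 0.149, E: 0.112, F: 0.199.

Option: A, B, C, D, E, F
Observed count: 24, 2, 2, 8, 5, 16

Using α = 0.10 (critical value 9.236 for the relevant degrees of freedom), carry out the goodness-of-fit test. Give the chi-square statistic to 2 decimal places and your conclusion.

Expected counts E_i = n·p_i: 57×0.178 = 10.146, 57×0.134 = 7.638, 57×0.228 = 12.996, 57×0.149 = 8.493, 57×0.112 = 6.384, 57×0.199 = 11.343.
cat         O        E   (O−E)²/E
A          24   10.146     18.917
B           2    7.638      4.162
C           2   12.996      9.304
D           8    8.493      0.029
E           5    6.384      0.300
F          16   11.343      1.912
Sum = 34.62
df = 5. Since 34.62 > 9.236, we reject H₀.

34.62; reject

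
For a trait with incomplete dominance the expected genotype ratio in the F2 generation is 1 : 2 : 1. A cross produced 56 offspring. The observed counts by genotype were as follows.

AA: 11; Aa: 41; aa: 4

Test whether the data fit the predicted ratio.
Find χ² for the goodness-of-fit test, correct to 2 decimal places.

13.82

Ratio total = 4. Expected counts: 56×1/4 = 14, 56×2/4 = 28, 56×1/4 = 14.
cat         O        E   (O−E)²/E
AA         11       14      0.643
Aa         41       28      6.036
aa          4       14      7.143
Sum = 13.82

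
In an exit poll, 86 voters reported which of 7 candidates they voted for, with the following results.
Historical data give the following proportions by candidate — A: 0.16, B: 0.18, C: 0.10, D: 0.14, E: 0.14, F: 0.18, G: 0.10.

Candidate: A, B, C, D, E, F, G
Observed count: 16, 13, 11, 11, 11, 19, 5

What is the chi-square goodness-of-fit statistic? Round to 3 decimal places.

3.919

Expected counts E_i = n·p_i: 86×0.16 = 13.76, 86×0.18 = 15.48, 86×0.10 = 8.6, 86×0.14 = 12.04, 86×0.14 = 12.04, 86×0.18 = 15.48, 86×0.10 = 8.6.
A: (16 − 13.76)²/13.76 = 5.0176/13.76 = 0.3647
B: (13 − 15.48)²/15.48 = 6.1504/15.48 = 0.3973
C: (11 − 8.6)²/8.6 = 5.76/8.6 = 0.6698
D: (11 − 12.04)²/12.04 = 1.0816/12.04 = 0.0898
E: (11 − 12.04)²/12.04 = 1.0816/12.04 = 0.0898
F: (19 − 15.48)²/15.48 = 12.3904/15.48 = 0.8004
G: (5 − 8.6)²/8.6 = 12.96/8.6 = 1.5070
Sum = 3.919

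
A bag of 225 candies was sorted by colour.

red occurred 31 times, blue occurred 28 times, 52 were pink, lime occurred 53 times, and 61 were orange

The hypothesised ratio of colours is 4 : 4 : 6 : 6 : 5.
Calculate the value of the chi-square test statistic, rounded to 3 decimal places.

Ratio total = 25. Expected counts: 225×4/25 = 36, 225×4/25 = 36, 225×6/25 = 54, 225×6/25 = 54, 225×5/25 = 45.
cat         O        E   (O−E)²/E
red        31       36     0.6944
blue       28       36     1.7778
pink       52       54     0.0741
lime       53       54     0.0185
orange     61       45     5.6889
Sum = 8.254

8.254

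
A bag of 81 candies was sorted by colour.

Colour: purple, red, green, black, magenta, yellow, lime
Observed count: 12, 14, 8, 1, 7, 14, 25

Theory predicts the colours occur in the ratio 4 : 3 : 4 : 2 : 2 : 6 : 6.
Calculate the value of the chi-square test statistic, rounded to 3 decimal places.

12.056

Ratio total = 27. Expected counts: 81×4/27 = 12, 81×3/27 = 9, 81×4/27 = 12, 81×2/27 = 6, 81×2/27 = 6, 81×6/27 = 18, 81×6/27 = 18.
purple: (12 − 12)²/12 = 0/12 = 0.0000
red: (14 − 9)²/9 = 25/9 = 2.7778
green: (8 − 12)²/12 = 16/12 = 1.3333
black: (1 − 6)²/6 = 25/6 = 4.1667
magenta: (7 − 6)²/6 = 1/6 = 0.1667
yellow: (14 − 18)²/18 = 16/18 = 0.8889
lime: (25 − 18)²/18 = 49/18 = 2.7222
Sum = 12.056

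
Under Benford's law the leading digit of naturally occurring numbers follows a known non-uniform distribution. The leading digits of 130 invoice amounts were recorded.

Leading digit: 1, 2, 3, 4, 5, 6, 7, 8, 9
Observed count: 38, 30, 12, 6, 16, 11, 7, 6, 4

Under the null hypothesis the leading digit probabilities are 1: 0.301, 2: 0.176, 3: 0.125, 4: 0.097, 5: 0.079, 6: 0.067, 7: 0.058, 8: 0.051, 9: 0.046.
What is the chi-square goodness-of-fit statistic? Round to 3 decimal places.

11.378

Expected counts E_i = n·p_i: 130×0.301 = 39.13, 130×0.176 = 22.88, 130×0.125 = 16.25, 130×0.097 = 12.61, 130×0.079 = 10.27, 130×0.067 = 8.71, 130×0.058 = 7.54, 130×0.051 = 6.63, 130×0.046 = 5.98.
1: (38 − 39.13)²/39.13 = 1.2769/39.13 = 0.0326
2: (30 − 22.88)²/22.88 = 50.6944/22.88 = 2.2157
3: (12 − 16.25)²/16.25 = 18.0625/16.25 = 1.1115
4: (6 − 12.61)²/12.61 = 43.6921/12.61 = 3.4649
5: (16 − 10.27)²/10.27 = 32.8329/10.27 = 3.1970
6: (11 − 8.71)²/8.71 = 5.2441/8.71 = 0.6021
7: (7 − 7.54)²/7.54 = 0.2916/7.54 = 0.0387
8: (6 − 6.63)²/6.63 = 0.3969/6.63 = 0.0599
9: (4 − 5.98)²/5.98 = 3.9204/5.98 = 0.6556
Sum = 11.378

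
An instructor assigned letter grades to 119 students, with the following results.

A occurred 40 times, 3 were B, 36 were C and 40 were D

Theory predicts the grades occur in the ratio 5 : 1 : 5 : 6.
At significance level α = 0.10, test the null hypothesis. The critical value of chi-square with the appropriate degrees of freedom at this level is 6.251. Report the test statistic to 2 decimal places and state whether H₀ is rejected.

3.12; do not reject

Ratio total = 17. Expected counts: 119×5/17 = 35, 119×1/17 = 7, 119×5/17 = 35, 119×6/17 = 42.
A: (40 − 35)²/35 = 25/35 = 0.714
B: (3 − 7)²/7 = 16/7 = 2.286
C: (36 − 35)²/35 = 1/35 = 0.029
D: (40 − 42)²/42 = 4/42 = 0.095
Sum = 3.12
df = 3. Since 3.12 < 6.251, we do not reject H₀.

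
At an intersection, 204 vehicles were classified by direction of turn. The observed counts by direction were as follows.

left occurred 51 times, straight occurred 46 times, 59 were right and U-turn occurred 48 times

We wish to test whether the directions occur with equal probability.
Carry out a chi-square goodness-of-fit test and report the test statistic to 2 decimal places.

1.92

Under H₀ each category has probability 1/4, so each expected count is 204/4 = 51.
left: (51 − 51)²/51 = 0/51 = 0.000
straight: (46 − 51)²/51 = 25/51 = 0.490
right: (59 − 51)²/51 = 64/51 = 1.255
U-turn: (48 − 51)²/51 = 9/51 = 0.176
Sum = 1.92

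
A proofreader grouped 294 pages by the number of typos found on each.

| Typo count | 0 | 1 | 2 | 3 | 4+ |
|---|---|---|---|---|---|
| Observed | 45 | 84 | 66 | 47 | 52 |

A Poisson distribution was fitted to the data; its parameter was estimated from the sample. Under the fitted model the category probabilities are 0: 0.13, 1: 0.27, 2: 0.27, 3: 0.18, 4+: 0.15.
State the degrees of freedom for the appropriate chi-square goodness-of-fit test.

3

There are k = 5 categories and 1 parameter estimated from the data, so df = 5 − 1 − 1 = 3.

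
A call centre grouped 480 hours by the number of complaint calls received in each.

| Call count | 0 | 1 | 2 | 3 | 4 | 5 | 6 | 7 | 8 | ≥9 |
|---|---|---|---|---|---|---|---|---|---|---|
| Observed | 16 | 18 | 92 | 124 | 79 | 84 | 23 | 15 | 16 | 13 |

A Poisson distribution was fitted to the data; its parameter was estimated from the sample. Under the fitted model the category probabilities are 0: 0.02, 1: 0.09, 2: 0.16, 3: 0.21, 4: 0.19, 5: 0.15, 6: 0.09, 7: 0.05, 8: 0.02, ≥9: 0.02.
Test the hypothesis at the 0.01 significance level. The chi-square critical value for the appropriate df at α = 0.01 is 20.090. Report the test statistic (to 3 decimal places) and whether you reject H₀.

Expected counts E_i = n·p_i: 480×0.02 = 9.6, 480×0.09 = 43.2, 480×0.16 = 76.8, 480×0.21 = 100.8, 480×0.19 = 91.2, 480×0.15 = 72, 480×0.09 = 43.2, 480×0.05 = 24, 480×0.02 = 9.6, 480×0.02 = 9.6.
0: (16 − 9.6)²/9.6 = 40.96/9.6 = 4.2667
1: (18 − 43.2)²/43.2 = 635.04/43.2 = 14.7000
2: (92 − 76.8)²/76.8 = 231.04/76.8 = 3.0083
3: (124 − 100.8)²/100.8 = 538.24/100.8 = 5.3397
4: (79 − 91.2)²/91.2 = 148.84/91.2 = 1.6320
5: (84 − 72)²/72 = 144/72 = 2.0000
6: (23 − 43.2)²/43.2 = 408.04/43.2 = 9.4454
7: (15 − 24)²/24 = 81/24 = 3.3750
8: (16 − 9.6)²/9.6 = 40.96/9.6 = 4.2667
≥9: (13 − 9.6)²/9.6 = 11.56/9.6 = 1.2042
Sum = 49.238
df = 8. Since 49.238 > 20.090, we reject H₀.

49.238; reject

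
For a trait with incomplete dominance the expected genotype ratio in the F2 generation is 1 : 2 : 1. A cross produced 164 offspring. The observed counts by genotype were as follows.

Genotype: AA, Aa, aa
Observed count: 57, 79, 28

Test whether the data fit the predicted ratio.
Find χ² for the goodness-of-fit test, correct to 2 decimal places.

Ratio total = 4. Expected counts: 164×1/4 = 41, 164×2/4 = 82, 164×1/4 = 41.
χ² = (57−41)²/41 + (79−82)²/82 + (28−41)²/41
   = 6.244 + 0.110 + 4.122
Sum = 10.48

10.48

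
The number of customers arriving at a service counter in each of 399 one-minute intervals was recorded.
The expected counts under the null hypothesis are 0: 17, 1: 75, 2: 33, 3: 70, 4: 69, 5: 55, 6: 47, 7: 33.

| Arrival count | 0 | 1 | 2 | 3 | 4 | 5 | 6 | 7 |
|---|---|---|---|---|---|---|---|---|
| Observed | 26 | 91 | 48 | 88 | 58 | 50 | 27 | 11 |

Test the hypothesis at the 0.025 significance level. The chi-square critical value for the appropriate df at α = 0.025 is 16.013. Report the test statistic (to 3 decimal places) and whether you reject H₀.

45.010; reject

χ² = (26−17)²/17 + (91−75)²/75 + (48−33)²/33 + (88−70)²/70 + (58−69)²/69 + (50−55)²/55 + (27−47)²/47 + (11−33)²/33
   = 4.7647 + 3.4133 + 6.8182 + 4.6286 + 1.7536 + 0.4545 + 8.5106 + 14.6667
Sum = 45.010
df = 7. Since 45.010 > 16.013, we reject H₀.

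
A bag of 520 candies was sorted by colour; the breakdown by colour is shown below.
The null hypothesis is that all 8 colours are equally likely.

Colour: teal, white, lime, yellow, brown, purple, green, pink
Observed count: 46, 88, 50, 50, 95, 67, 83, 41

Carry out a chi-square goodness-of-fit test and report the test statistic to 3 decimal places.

Under H₀ each category has probability 1/8, so each expected count is 520/8 = 65.
χ² = (46−65)²/65 + (88−65)²/65 + (50−65)²/65 + (50−65)²/65 + (95−65)²/65 + (67−65)²/65 + (83−65)²/65 + (41−65)²/65
   = 5.5538 + 8.1385 + 3.4615 + 3.4615 + 13.8462 + 0.0615 + 4.9846 + 8.8615
Sum = 48.369

48.369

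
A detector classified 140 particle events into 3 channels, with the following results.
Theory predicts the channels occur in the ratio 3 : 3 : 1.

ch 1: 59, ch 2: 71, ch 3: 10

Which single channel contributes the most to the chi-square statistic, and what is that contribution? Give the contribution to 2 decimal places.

Ratio total = 7. Expected counts: 140×3/7 = 60, 140×3/7 = 60, 140×1/7 = 20.
ch 1: (59 − 60)²/60 = 1/60 = 0.017
ch 2: (71 − 60)²/60 = 121/60 = 2.017
ch 3: (10 − 20)²/20 = 100/20 = 5.000
The largest term is for ch 3: 5.00.

ch 3, 5.00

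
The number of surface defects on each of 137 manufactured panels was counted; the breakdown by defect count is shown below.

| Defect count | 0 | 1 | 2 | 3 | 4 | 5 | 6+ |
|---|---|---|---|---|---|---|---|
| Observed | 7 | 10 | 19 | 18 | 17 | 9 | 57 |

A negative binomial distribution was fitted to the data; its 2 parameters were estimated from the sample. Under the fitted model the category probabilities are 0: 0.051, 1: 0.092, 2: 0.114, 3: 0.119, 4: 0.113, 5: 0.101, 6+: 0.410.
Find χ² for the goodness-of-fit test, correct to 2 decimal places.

Expected counts E_i = n·p_i: 137×0.051 = 6.987, 137×0.092 = 12.604, 137×0.114 = 15.618, 137×0.119 = 16.303, 137×0.113 = 15.481, 137×0.101 = 13.837, 137×0.410 = 56.17.
0: (7 − 6.987)²/6.987 = 0.000169/6.987 = 0.000
1: (10 − 12.604)²/12.604 = 6.780816/12.604 = 0.538
2: (19 − 15.618)²/15.618 = 11.437924/15.618 = 0.732
3: (18 − 16.303)²/16.303 = 2.879809/16.303 = 0.177
4: (17 − 15.481)²/15.481 = 2.307361/15.481 = 0.149
5: (9 − 13.837)²/13.837 = 23.396569/13.837 = 1.691
6+: (57 − 56.17)²/56.17 = 0.6889/56.17 = 0.012
Sum = 3.30

3.30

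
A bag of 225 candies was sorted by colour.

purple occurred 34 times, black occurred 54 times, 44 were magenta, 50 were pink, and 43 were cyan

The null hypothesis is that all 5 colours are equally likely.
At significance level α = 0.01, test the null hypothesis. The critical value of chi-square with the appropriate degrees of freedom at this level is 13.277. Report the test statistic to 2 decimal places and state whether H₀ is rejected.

Expected count for each of the 5 categories: 225/5 = 45.
χ² = (34−45)²/45 + (54−45)²/45 + (44−45)²/45 + (50−45)²/45 + (43−45)²/45
   = 2.689 + 1.800 + 0.022 + 0.556 + 0.089
Sum = 5.16
df = 4. Since 5.16 < 13.277, we do not reject H₀.

5.16; do not reject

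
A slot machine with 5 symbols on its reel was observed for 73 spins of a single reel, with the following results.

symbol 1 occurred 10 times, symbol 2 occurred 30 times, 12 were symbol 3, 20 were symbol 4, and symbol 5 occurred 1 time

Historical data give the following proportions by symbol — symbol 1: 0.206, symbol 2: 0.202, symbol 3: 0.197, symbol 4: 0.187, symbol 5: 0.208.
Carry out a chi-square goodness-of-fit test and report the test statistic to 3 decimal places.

34.064

Expected counts E_i = n·p_i: 73×0.206 = 15.038, 73×0.202 = 14.746, 73×0.197 = 14.381, 73×0.187 = 13.651, 73×0.208 = 15.184.
cat           O        E   (O−E)²/E
symbol 1     10   15.038     1.6878
symbol 2     30   14.746    15.7795
symbol 3     12   14.381     0.3942
symbol 4     20   13.651     2.9529
symbol 5      1   15.184    13.2499
Sum = 34.064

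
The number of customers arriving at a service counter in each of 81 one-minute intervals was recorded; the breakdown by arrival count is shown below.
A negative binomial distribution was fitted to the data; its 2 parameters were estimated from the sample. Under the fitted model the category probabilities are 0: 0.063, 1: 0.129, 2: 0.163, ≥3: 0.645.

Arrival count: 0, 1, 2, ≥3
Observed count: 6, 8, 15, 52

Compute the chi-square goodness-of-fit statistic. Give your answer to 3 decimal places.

0.977

Expected counts E_i = n·p_i: 81×0.063 = 5.103, 81×0.129 = 10.449, 81×0.163 = 13.203, 81×0.645 = 52.245.
0: (6 − 5.103)²/5.103 = 0.804609/5.103 = 0.1577
1: (8 − 10.449)²/10.449 = 5.997601/10.449 = 0.5740
2: (15 − 13.203)²/13.203 = 3.229209/13.203 = 0.2446
≥3: (52 − 52.245)²/52.245 = 0.060025/52.245 = 0.0011
Sum = 0.977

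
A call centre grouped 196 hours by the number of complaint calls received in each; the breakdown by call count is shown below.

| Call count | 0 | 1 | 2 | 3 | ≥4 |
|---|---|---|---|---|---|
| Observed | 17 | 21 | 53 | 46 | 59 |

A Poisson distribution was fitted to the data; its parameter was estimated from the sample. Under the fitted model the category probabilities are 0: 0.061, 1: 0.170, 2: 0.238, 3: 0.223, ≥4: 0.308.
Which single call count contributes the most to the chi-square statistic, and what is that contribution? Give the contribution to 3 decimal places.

Expected counts E_i = n·p_i: 196×0.061 = 11.956, 196×0.170 = 33.32, 196×0.238 = 46.648, 196×0.223 = 43.708, 196×0.308 = 60.368.
cat         O        E   (O−E)²/E
0          17   11.956     2.1280
1          21    33.32     4.5553
2          53   46.648     0.8649
3          46   43.708     0.1202
≥4         59   60.368     0.0310
The largest term is for 1: 4.555.

1, 4.555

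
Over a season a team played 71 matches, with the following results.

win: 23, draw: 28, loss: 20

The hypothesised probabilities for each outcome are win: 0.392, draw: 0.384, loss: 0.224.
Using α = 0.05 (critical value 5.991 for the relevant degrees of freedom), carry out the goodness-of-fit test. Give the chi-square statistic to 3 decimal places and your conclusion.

1.914; do not reject

Expected counts E_i = n·p_i: 71×0.392 = 27.832, 71×0.384 = 27.264, 71×0.224 = 15.904.
χ² = (23−27.832)²/27.832 + (28−27.264)²/27.264 + (20−15.904)²/15.904
   = 0.8389 + 0.0199 + 1.0549
Sum = 1.914
df = 2. Since 1.914 < 5.991, we do not reject H₀.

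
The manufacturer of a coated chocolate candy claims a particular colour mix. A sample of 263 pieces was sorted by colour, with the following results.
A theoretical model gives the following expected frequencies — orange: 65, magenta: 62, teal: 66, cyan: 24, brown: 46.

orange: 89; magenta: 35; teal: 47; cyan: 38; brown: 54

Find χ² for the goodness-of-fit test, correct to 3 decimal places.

35.647

orange: (89 − 65)²/65 = 576/65 = 8.8615
magenta: (35 − 62)²/62 = 729/62 = 11.7581
teal: (47 − 66)²/66 = 361/66 = 5.4697
cyan: (38 − 24)²/24 = 196/24 = 8.1667
brown: (54 − 46)²/46 = 64/46 = 1.3913
Sum = 35.647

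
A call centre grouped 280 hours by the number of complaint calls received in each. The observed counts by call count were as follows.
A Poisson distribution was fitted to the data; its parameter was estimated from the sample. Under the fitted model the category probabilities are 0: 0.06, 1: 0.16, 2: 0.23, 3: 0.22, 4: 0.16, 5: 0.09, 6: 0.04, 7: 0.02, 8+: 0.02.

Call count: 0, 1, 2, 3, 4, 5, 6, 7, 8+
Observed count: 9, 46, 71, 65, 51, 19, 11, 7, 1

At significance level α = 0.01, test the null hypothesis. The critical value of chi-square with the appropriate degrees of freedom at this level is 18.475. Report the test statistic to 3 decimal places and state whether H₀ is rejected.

11.033; do not reject

Expected counts E_i = n·p_i: 280×0.06 = 16.8, 280×0.16 = 44.8, 280×0.23 = 64.4, 280×0.22 = 61.6, 280×0.16 = 44.8, 280×0.09 = 25.2, 280×0.04 = 11.2, 280×0.02 = 5.6, 280×0.02 = 5.6.
cat         O        E   (O−E)²/E
0           9     16.8     3.6214
1          46     44.8     0.0321
2          71     64.4     0.6764
3          65     61.6     0.1877
4          51     44.8     0.8580
5          19     25.2     1.5254
6          11     11.2     0.0036
7           7      5.6     0.3500
8+          1      5.6     3.7786
Sum = 11.033
df = 7. Since 11.033 < 18.475, we do not reject H₀.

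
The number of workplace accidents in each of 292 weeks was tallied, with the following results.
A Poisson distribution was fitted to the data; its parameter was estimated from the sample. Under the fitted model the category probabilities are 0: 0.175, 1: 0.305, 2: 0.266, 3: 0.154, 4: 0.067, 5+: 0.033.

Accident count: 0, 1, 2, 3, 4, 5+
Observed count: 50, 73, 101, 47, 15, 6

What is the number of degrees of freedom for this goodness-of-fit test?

4

There are k = 6 categories and 1 parameter estimated from the data, so df = 6 − 1 − 1 = 4.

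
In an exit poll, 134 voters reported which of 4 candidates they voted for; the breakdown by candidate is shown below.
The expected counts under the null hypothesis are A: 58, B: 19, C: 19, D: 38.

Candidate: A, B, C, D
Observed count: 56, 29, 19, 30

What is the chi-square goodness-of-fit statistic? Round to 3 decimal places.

cat         O        E   (O−E)²/E
A          56       58     0.0690
B          29       19     5.2632
C          19       19     0.0000
D          30       38     1.6842
Sum = 7.016

7.016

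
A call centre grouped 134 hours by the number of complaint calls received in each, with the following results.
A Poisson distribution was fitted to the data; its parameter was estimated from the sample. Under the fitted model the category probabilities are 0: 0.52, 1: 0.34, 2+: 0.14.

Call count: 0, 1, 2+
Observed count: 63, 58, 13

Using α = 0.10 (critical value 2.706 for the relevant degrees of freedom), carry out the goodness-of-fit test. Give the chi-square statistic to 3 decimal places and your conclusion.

Expected counts E_i = n·p_i: 134×0.52 = 69.68, 134×0.34 = 45.56, 134×0.14 = 18.76.
χ² = (63−69.68)²/69.68 + (58−45.56)²/45.56 + (13−18.76)²/18.76
   = 0.6404 + 3.3967 + 1.7685
Sum = 5.806
df = 1. Since 5.806 > 2.706, we reject H₀.

5.806; reject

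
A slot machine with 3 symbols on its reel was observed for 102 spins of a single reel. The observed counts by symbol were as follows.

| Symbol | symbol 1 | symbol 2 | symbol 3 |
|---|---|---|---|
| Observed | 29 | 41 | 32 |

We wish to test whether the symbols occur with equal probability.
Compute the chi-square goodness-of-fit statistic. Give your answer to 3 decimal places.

Under H₀ each category has probability 1/3, so each expected count is 102/3 = 34.
χ² = (29−34)²/34 + (41−34)²/34 + (32−34)²/34
   = 0.7353 + 1.4412 + 0.1176
Sum = 2.294

2.294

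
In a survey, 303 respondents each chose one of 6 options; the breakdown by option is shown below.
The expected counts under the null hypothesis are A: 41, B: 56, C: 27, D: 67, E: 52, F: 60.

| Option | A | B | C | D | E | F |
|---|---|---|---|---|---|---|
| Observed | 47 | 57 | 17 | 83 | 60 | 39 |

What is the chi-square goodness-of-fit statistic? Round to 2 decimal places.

17.00

A: (47 − 41)²/41 = 36/41 = 0.878
B: (57 − 56)²/56 = 1/56 = 0.018
C: (17 − 27)²/27 = 100/27 = 3.704
D: (83 − 67)²/67 = 256/67 = 3.821
E: (60 − 52)²/52 = 64/52 = 1.231
F: (39 − 60)²/60 = 441/60 = 7.350
Sum = 17.00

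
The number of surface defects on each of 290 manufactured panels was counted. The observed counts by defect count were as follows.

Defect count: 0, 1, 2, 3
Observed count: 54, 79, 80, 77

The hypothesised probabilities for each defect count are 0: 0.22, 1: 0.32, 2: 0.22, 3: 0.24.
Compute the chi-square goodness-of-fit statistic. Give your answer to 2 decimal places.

8.46

Expected counts E_i = n·p_i: 290×0.22 = 63.8, 290×0.32 = 92.8, 290×0.22 = 63.8, 290×0.24 = 69.6.
χ² = (54−63.8)²/63.8 + (79−92.8)²/92.8 + (80−63.8)²/63.8 + (77−69.6)²/69.6
   = 1.505 + 2.052 + 4.113 + 0.787
Sum = 8.46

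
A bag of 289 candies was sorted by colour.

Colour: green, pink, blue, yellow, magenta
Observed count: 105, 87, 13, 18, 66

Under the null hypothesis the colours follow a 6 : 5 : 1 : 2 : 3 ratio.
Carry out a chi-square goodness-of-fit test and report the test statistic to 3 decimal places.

Ratio total = 17. Expected counts: 289×6/17 = 102, 289×5/17 = 85, 289×1/17 = 17, 289×2/17 = 34, 289×3/17 = 51.
cat          O        E   (O−E)²/E
green      105      102     0.0882
pink        87       85     0.0471
blue        13       17     0.9412
yellow      18       34     7.5294
magenta     66       51     4.4118
Sum = 13.018

13.018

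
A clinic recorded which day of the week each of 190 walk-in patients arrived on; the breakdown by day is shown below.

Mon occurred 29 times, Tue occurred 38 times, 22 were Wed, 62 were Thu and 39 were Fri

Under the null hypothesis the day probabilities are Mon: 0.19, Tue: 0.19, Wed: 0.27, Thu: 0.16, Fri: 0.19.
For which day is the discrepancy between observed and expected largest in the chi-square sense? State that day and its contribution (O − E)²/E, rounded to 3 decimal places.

Thu, 32.847

Expected counts E_i = n·p_i: 190×0.19 = 36.1, 190×0.19 = 36.1, 190×0.27 = 51.3, 190×0.16 = 30.4, 190×0.19 = 36.1.
χ² = (29−36.1)²/36.1 + (38−36.1)²/36.1 + (22−51.3)²/51.3 + (62−30.4)²/30.4 + (39−36.1)²/36.1
   = 1.3964 + 0.1000 + 16.7347 + 32.8474 + 0.2330
The largest term is for Thu: 32.847.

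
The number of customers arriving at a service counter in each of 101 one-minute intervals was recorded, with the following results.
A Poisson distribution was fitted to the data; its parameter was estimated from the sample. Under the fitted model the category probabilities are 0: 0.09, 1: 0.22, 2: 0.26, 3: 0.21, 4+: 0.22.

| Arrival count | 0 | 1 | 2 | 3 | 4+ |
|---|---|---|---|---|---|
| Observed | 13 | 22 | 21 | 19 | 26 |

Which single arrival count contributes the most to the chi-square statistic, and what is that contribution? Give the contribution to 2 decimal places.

Expected counts E_i = n·p_i: 101×0.09 = 9.09, 101×0.22 = 22.22, 101×0.26 = 26.26, 101×0.21 = 21.21, 101×0.22 = 22.22.
χ² = (13−9.09)²/9.09 + (22−22.22)²/22.22 + (21−26.26)²/26.26 + (19−21.21)²/21.21 + (26−22.22)²/22.22
   = 1.682 + 0.002 + 1.054 + 0.230 + 0.643
The largest term is for 0: 1.68.

0, 1.68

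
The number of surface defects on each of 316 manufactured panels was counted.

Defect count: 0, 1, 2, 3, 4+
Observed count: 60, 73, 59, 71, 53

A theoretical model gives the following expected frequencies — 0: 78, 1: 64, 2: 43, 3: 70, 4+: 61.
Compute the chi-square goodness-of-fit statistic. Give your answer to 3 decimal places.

12.436

cat         O        E   (O−E)²/E
0          60       78     4.1538
1          73       64     1.2656
2          59       43     5.9535
3          71       70     0.0143
4+         53       61     1.0492
Sum = 12.436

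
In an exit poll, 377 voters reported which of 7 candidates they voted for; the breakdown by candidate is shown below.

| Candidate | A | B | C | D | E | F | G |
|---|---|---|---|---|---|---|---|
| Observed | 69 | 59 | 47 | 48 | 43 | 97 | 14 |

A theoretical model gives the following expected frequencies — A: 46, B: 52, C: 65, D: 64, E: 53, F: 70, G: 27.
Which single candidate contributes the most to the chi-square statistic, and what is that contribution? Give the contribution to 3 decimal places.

A, 11.500

χ² = (69−46)²/46 + (59−52)²/52 + (47−65)²/65 + (48−64)²/64 + (43−53)²/53 + (97−70)²/70 + (14−27)²/27
   = 11.5000 + 0.9423 + 4.9846 + 4.0000 + 1.8868 + 10.4143 + 6.2593
The largest term is for A: 11.500.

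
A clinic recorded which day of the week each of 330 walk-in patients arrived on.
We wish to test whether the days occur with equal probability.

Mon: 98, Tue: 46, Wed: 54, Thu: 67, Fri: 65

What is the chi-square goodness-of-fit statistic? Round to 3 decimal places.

23.788

Under H₀ each category has probability 1/5, so each expected count is 330/5 = 66.
Mon: (98 − 66)²/66 = 1024/66 = 15.5152
Tue: (46 − 66)²/66 = 400/66 = 6.0606
Wed: (54 − 66)²/66 = 144/66 = 2.1818
Thu: (67 − 66)²/66 = 1/66 = 0.0152
Fri: (65 − 66)²/66 = 1/66 = 0.0152
Sum = 23.788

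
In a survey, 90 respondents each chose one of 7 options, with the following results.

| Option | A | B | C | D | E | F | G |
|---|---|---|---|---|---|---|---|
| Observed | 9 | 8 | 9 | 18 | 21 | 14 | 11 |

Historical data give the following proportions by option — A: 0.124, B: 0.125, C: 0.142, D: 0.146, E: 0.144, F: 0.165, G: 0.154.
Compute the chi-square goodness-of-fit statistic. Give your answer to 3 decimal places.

9.899

Expected counts E_i = n·p_i: 90×0.124 = 11.16, 90×0.125 = 11.25, 90×0.142 = 12.78, 90×0.146 = 13.14, 90×0.144 = 12.96, 90×0.165 = 14.85, 90×0.154 = 13.86.
A: (9 − 11.16)²/11.16 = 4.6656/11.16 = 0.4181
B: (8 − 11.25)²/11.25 = 10.5625/11.25 = 0.9389
C: (9 − 12.78)²/12.78 = 14.2884/12.78 = 1.1180
D: (18 − 13.14)²/13.14 = 23.6196/13.14 = 1.7975
E: (21 − 12.96)²/12.96 = 64.6416/12.96 = 4.9878
F: (14 − 14.85)²/14.85 = 0.7225/14.85 = 0.0487
G: (11 − 13.86)²/13.86 = 8.1796/13.86 = 0.5902
Sum = 9.899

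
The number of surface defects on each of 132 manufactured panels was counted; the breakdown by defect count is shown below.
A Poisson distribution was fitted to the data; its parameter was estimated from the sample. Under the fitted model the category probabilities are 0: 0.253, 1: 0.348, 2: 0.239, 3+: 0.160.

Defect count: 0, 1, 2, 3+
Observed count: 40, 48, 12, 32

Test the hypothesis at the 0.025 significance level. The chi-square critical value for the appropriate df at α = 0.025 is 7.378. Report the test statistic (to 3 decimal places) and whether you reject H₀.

Expected counts E_i = n·p_i: 132×0.253 = 33.396, 132×0.348 = 45.936, 132×0.239 = 31.548, 132×0.160 = 21.12.
cat         O        E   (O−E)²/E
0          40   33.396     1.3059
1          48   45.936     0.0927
2          12   31.548    12.1125
3+         32    21.12     5.6048
Sum = 19.116
df = 2. Since 19.116 > 7.378, we reject H₀.

19.116; reject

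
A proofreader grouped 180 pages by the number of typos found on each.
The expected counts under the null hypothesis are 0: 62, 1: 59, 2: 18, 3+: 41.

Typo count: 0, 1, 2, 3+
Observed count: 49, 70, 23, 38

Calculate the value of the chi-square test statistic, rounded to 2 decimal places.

χ² = (49−62)²/62 + (70−59)²/59 + (23−18)²/18 + (38−41)²/41
   = 2.726 + 2.051 + 1.389 + 0.220
Sum = 6.39

6.39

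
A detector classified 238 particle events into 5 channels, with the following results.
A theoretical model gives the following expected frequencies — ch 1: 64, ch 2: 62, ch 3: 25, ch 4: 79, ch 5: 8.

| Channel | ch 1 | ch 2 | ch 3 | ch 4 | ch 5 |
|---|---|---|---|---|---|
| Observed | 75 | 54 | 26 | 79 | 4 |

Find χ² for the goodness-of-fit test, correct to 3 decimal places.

χ² = (75−64)²/64 + (54−62)²/62 + (26−25)²/25 + (79−79)²/79 + (4−8)²/8
   = 1.8906 + 1.0323 + 0.0400 + 0.0000 + 2.0000
Sum = 4.963

4.963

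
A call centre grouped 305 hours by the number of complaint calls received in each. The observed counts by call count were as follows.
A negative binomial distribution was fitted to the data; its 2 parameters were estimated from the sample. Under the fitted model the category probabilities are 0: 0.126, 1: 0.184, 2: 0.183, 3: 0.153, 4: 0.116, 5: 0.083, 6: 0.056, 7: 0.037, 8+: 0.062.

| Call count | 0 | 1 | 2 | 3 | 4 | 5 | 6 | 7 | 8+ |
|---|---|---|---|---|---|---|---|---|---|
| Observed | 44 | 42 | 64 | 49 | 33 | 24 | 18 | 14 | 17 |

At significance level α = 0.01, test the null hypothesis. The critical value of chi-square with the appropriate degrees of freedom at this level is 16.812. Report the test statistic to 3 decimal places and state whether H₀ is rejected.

6.801; do not reject

Expected counts E_i = n·p_i: 305×0.126 = 38.43, 305×0.184 = 56.12, 305×0.183 = 55.815, 305×0.153 = 46.665, 305×0.116 = 35.38, 305×0.083 = 25.315, 305×0.056 = 17.08, 305×0.037 = 11.285, 305×0.062 = 18.91.
0: (44 − 38.43)²/38.43 = 31.0249/38.43 = 0.8073
1: (42 − 56.12)²/56.12 = 199.3744/56.12 = 3.5526
2: (64 − 55.815)²/55.815 = 66.994225/55.815 = 1.2003
3: (49 − 46.665)²/46.665 = 5.452225/46.665 = 0.1168
4: (33 − 35.38)²/35.38 = 5.6644/35.38 = 0.1601
5: (24 − 25.315)²/25.315 = 1.729225/25.315 = 0.0683
6: (18 − 17.08)²/17.08 = 0.8464/17.08 = 0.0496
7: (14 − 11.285)²/11.285 = 7.371225/11.285 = 0.6532
8+: (17 − 18.91)²/18.91 = 3.6481/18.91 = 0.1929
Sum = 6.801
df = 6. Since 6.801 < 16.812, we do not reject H₀.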